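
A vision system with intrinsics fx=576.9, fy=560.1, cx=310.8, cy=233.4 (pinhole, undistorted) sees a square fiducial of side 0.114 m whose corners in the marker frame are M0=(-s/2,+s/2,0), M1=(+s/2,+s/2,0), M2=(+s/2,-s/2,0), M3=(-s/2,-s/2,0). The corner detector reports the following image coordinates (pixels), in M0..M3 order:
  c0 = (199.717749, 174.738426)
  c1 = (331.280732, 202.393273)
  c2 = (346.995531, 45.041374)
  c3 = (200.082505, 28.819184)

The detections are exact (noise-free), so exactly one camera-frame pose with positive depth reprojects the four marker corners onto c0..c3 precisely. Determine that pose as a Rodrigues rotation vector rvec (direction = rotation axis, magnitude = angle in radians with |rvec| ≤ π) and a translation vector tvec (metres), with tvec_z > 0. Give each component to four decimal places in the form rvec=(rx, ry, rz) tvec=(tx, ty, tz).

Intrinsics K: fx=576.9, fy=560.1, cx=310.8, cy=233.4
Marker side s = 0.114 m; corners in marker frame (Z=0):
  M0 = (-0.0570, +0.0570, 0)
  M1 = (+0.0570, +0.0570, 0)
  M2 = (+0.0570, -0.0570, 0)
  M3 = (-0.0570, -0.0570, 0)
Detected image corners:
  c0 = (199.717749, 174.738426) px
  c1 = (331.280732, 202.393273) px
  c2 = (346.995531, 45.041374) px
  c3 = (200.082505, 28.819184) px
Planar DLT: solve 8×8 A·h = b for H (H[2,2]=1):
  H  [+1003.68087 +180.79590 +266.15471]
  H  [+105.48207 +1431.72463 +116.23213]
  H  [-0.79464 +0.92116 +1.00000]
B = K⁻¹H; ‖b₁‖=2.366649, ‖b₂‖=2.366649; λ = 2/(‖b₁‖+‖b₂‖) = 0.422538, sign → tz>0 ⇒ λ=+0.422538
r₁ = λ·B[:,0] = (+0.91602,+0.21949,-0.33577); r₂ = λ·B[:,1] = (-0.07727,+0.91790,+0.38923)
r₃ = r₁×r₂ = (+0.39363,-0.33059,+0.85777); SVD([r₁ r₂ r₃]) → R = UVᵀ:
  R  [+0.91602 -0.07727 +0.39363]
  R  [+0.21949 +0.91790 -0.33059]
  R  [-0.33577 +0.38923 +0.85777]
t = (-0.03270, -0.08839, +0.42254) m
tr R = 2.691678; θ = arccos((tr R − 1)/2) = 0.562660 rad = 32.238°
axis k = ((R−Rᵀ)₃₂, (R−Rᵀ)₁₃, (R−Rᵀ)₂₁) / (2 sinθ) = (+0.674697, +0.683673, +0.278162)
rvec = θ·k = (+0.379625, +0.384676, +0.156511)

rvec=(0.3796, 0.3847, 0.1565) tvec=(-0.0327, -0.0884, 0.4225)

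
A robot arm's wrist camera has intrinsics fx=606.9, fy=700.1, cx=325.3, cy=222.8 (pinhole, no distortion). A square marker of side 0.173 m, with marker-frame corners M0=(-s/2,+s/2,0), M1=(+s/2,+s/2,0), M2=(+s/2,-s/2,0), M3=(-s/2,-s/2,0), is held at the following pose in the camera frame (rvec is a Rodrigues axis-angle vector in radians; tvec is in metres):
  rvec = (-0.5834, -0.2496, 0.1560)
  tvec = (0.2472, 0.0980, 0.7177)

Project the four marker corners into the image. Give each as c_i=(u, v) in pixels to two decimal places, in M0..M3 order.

Intrinsics K: fx=606.9, fy=700.1, cx=325.3, cy=222.8
Marker side s = 0.173 m; corners in marker frame (Z=0):
  M0 = (-0.0865, +0.0865, 0)
  M1 = (+0.0865, +0.0865, 0)
  M2 = (+0.0865, -0.0865, 0)
  M3 = (-0.0865, -0.0865, 0)
rvec = (-0.5834, -0.2496, 0.1560), |rvec| = θ = 0.65345 rad = 37.440°
Rodrigues: sinθ=0.60793, 1−cosθ=0.20601; R = I + sinθ·[k]× + (1−cosθ)·[k]×²:
    [+0.95820 -0.07488 -0.27612]
    [+0.21539 +0.82405 +0.52397]
    [+0.18830 -0.56155 +0.80573]
t = (0.2472, 0.0980, 0.7177) m
M0: Pc = R·M0+t = (+0.15784, +0.15065, +0.65284); u = 606.9·(+0.15784)/0.65284 + 325.3 = 472.0320, v = 700.1·(+0.15065)/0.65284 + 222.8 = 384.3556
M1: Pc = R·M1+t = (+0.32361, +0.18791, +0.68541); u = 606.9·(+0.32361)/0.68541 + 325.3 = 611.8380, v = 700.1·(+0.18791)/0.68541 + 222.8 = 414.7375
M2: Pc = R·M2+t = (+0.33656, +0.04535, +0.78256); u = 606.9·(+0.33656)/0.78256 + 325.3 = 586.3134, v = 700.1·(+0.04535)/0.78256 + 222.8 = 263.3718
M3: Pc = R·M3+t = (+0.17079, +0.00809, +0.74999); u = 606.9·(+0.17079)/0.74999 + 325.3 = 463.5080, v = 700.1·(+0.00809)/0.74999 + 222.8 = 230.3506

c0=(472.03, 384.36) c1=(611.84, 414.74) c2=(586.31, 263.37) c3=(463.51, 230.35)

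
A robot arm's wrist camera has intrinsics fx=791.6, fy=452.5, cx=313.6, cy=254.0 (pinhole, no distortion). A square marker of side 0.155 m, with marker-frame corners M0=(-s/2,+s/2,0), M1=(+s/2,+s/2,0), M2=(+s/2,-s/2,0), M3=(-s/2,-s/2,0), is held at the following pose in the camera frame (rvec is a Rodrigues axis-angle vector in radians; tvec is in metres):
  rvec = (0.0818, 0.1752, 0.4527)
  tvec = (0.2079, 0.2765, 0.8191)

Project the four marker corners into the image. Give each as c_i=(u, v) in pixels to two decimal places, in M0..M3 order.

Intrinsics K: fx=791.6, fy=452.5, cx=313.6, cy=254.0
Marker side s = 0.155 m; corners in marker frame (Z=0):
  M0 = (-0.0775, +0.0775, 0)
  M1 = (+0.0775, +0.0775, 0)
  M2 = (+0.0775, -0.0775, 0)
  M3 = (-0.0775, -0.0775, 0)
rvec = (0.0818, 0.1752, 0.4527), |rvec| = θ = 0.49226 rad = 28.205°
Rodrigues: sinθ=0.47262, 1−cosθ=0.11873; R = I + sinθ·[k]× + (1−cosθ)·[k]×²:
    [+0.88454 -0.42761 +0.18635]
    [+0.44166 +0.89631 -0.03967]
    [-0.15006 +0.11740 +0.98168]
t = (0.2079, 0.2765, 0.8191) m
M0: Pc = R·M0+t = (+0.10621, +0.31174, +0.83983); u = 791.6·(+0.10621)/0.83983 + 313.6 = 413.7086, v = 452.5·(+0.31174)/0.83983 + 254.0 = 421.9630
M1: Pc = R·M1+t = (+0.24331, +0.38019, +0.81657); u = 791.6·(+0.24331)/0.81657 + 313.6 = 549.4722, v = 452.5·(+0.38019)/0.81657 + 254.0 = 464.6829
M2: Pc = R·M2+t = (+0.30959, +0.24126, +0.79837); u = 791.6·(+0.30959)/0.79837 + 313.6 = 620.5664, v = 452.5·(+0.24126)/0.79837 + 254.0 = 390.7438
M3: Pc = R·M3+t = (+0.17249, +0.17281, +0.82163); u = 791.6·(+0.17249)/0.82163 + 313.6 = 479.7833, v = 452.5·(+0.17281)/0.82163 + 254.0 = 349.1710

c0=(413.71, 421.96) c1=(549.47, 464.68) c2=(620.57, 390.74) c3=(479.78, 349.17)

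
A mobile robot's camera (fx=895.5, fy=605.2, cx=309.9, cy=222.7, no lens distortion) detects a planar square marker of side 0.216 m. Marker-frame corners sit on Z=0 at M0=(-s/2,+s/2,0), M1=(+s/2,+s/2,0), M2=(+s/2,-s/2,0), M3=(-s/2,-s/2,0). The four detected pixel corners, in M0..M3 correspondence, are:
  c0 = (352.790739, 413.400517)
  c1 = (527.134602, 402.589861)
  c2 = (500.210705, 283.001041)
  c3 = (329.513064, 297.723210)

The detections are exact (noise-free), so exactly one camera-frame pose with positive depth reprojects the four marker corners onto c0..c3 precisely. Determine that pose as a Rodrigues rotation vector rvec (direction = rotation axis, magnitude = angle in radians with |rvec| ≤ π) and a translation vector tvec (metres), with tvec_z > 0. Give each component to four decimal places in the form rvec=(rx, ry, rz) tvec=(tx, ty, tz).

rvec=(-0.0704, 0.1878, -0.1419) tvec=(0.1446, 0.2328, 1.1170)

Intrinsics K: fx=895.5, fy=605.2, cx=309.9, cy=222.7
Marker side s = 0.216 m; corners in marker frame (Z=0):
  M0 = (-0.1080, +0.1080, 0)
  M1 = (+0.1080, +0.1080, 0)
  M2 = (+0.1080, -0.1080, 0)
  M3 = (-0.1080, -0.1080, 0)
Detected image corners:
  c0 = (352.790739, 413.400517) px
  c1 = (527.134602, 402.589861) px
  c2 = (500.210705, 283.001041) px
  c3 = (329.513064, 297.723210) px
Planar DLT: solve 8×8 A·h = b for H (H[2,2]=1):
  H  [+729.39672 +84.31304 +425.80235]
  H  [-115.74495 +518.50337 +348.81852]
  H  [-0.16200 -0.07428 +1.00000]
B = K⁻¹H; ‖b₁‖=0.895253, ‖b₂‖=0.895253; λ = 2/(‖b₁‖+‖b₂‖) = 1.117002, sign → tz>0 ⇒ λ=+1.117002
r₁ = λ·B[:,0] = (+0.97244,-0.14704,-0.18096); r₂ = λ·B[:,1] = (+0.13388,+0.98752,-0.08297)
r₃ = r₁×r₂ = (+0.19090,+0.05645,+0.97998); SVD([r₁ r₂ r₃]) → R = UVᵀ:
  R  [+0.97244 +0.13388 +0.19090]
  R  [-0.14704 +0.98752 +0.05645]
  R  [-0.18096 -0.08297 +0.97998]
t = (+0.14457, +0.23277, +1.11700) m
tr R = 2.939940; θ = arccos((tr R − 1)/2) = 0.245689 rad = 14.077°
axis k = ((R−Rᵀ)₃₂, (R−Rᵀ)₁₃, (R−Rᵀ)₂₁) / (2 sinθ) = (-0.286608, +0.764437, -0.577487)
rvec = θ·k = (-0.070416, +0.187814, -0.141882)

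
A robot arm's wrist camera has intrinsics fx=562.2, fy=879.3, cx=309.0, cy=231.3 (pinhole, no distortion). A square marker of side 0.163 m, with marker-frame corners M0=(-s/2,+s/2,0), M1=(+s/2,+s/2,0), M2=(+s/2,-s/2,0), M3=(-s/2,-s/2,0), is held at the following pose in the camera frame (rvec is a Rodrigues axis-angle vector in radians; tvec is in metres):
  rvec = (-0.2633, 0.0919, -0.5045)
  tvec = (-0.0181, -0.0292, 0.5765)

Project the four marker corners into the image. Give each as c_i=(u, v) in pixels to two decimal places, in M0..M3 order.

Intrinsics K: fx=562.2, fy=879.3, cx=309.0, cy=231.3
Marker side s = 0.163 m; corners in marker frame (Z=0):
  M0 = (-0.0815, +0.0815, 0)
  M1 = (+0.0815, +0.0815, 0)
  M2 = (+0.0815, -0.0815, 0)
  M3 = (-0.0815, -0.0815, 0)
rvec = (-0.2633, 0.0919, -0.5045), |rvec| = θ = 0.57645 rad = 33.028°
Rodrigues: sinθ=0.54505, 1−cosθ=0.16160; R = I + sinθ·[k]× + (1−cosθ)·[k]×²:
    [+0.87212 +0.46525 +0.15149]
    [-0.48879 +0.84251 +0.22641]
    [-0.02230 -0.27151 +0.96218]
t = (-0.0181, -0.0292, 0.5765) m
M0: Pc = R·M0+t = (-0.05126, +0.07930, +0.55619); u = 562.2·(-0.05126)/0.55619 + 309.0 = 257.1866, v = 879.3·(+0.07930)/0.55619 + 231.3 = 356.6695
M1: Pc = R·M1+t = (+0.09090, -0.00037, +0.55256); u = 562.2·(+0.09090)/0.55256 + 309.0 = 401.4823, v = 879.3·(-0.00037)/0.55256 + 231.3 = 230.7087
M2: Pc = R·M2+t = (+0.01506, -0.13770, +0.59681); u = 562.2·(+0.01506)/0.59681 + 309.0 = 323.1862, v = 879.3·(-0.13770)/0.59681 + 231.3 = 28.4210
M3: Pc = R·M3+t = (-0.12710, -0.05803, +0.60044); u = 562.2·(-0.12710)/0.60044 + 309.0 = 189.9995, v = 879.3·(-0.05803)/0.60044 + 231.3 = 146.3223

c0=(257.19, 356.67) c1=(401.48, 230.71) c2=(323.19, 28.42) c3=(190.00, 146.32)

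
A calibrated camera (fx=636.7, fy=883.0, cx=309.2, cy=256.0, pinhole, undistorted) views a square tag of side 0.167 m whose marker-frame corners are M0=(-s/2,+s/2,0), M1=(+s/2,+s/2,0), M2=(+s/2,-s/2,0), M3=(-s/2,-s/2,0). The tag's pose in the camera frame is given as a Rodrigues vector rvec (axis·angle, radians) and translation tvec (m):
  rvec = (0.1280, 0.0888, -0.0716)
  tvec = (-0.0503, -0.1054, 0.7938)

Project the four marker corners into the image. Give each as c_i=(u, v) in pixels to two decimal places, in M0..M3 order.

Intrinsics K: fx=636.7, fy=883.0, cx=309.2, cy=256.0
Marker side s = 0.167 m; corners in marker frame (Z=0):
  M0 = (-0.0835, +0.0835, 0)
  M1 = (+0.0835, +0.0835, 0)
  M2 = (+0.0835, -0.0835, 0)
  M3 = (-0.0835, -0.0835, 0)
rvec = (0.1280, 0.0888, -0.0716), |rvec| = θ = 0.17145 rad = 9.824°
Rodrigues: sinθ=0.17061, 1−cosθ=0.01466; R = I + sinθ·[k]× + (1−cosθ)·[k]×²:
    [+0.99351 +0.07692 +0.08379]
    [-0.06558 +0.98927 -0.13055]
    [-0.09294 +0.12420 +0.98789]
t = (-0.0503, -0.1054, 0.7938) m
M0: Pc = R·M0+t = (-0.12684, -0.01732, +0.81193); u = 636.7·(-0.12684)/0.81193 + 309.2 = 209.7383, v = 883.0·(-0.01732)/0.81193 + 256.0 = 237.1641
M1: Pc = R·M1+t = (+0.03908, -0.02827, +0.79641); u = 636.7·(+0.03908)/0.79641 + 309.2 = 340.4436, v = 883.0·(-0.02827)/0.79641 + 256.0 = 224.6543
M2: Pc = R·M2+t = (+0.02624, -0.19348, +0.77567); u = 636.7·(+0.02624)/0.77567 + 309.2 = 330.7350, v = 883.0·(-0.19348)/0.77567 + 256.0 = 35.7476
M3: Pc = R·M3+t = (-0.13968, -0.18253, +0.79119); u = 636.7·(-0.13968)/0.79119 + 309.2 = 196.7936, v = 883.0·(-0.18253)/0.79119 + 256.0 = 52.2910

c0=(209.74, 237.16) c1=(340.44, 224.65) c2=(330.74, 35.75) c3=(196.79, 52.29)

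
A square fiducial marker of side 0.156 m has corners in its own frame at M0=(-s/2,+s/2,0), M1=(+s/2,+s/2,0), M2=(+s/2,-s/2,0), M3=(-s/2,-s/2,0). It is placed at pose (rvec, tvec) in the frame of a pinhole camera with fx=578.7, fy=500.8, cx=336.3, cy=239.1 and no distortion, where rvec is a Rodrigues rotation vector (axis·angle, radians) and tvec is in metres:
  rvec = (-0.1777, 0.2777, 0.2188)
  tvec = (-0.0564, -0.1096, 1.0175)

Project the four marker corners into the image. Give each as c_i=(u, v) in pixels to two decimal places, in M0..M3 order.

Intrinsics K: fx=578.7, fy=500.8, cx=336.3, cy=239.1
Marker side s = 0.156 m; corners in marker frame (Z=0):
  M0 = (-0.0780, +0.0780, 0)
  M1 = (+0.0780, +0.0780, 0)
  M2 = (+0.0780, -0.0780, 0)
  M3 = (-0.0780, -0.0780, 0)
rvec = (-0.1777, 0.2777, 0.2188), |rvec| = θ = 0.39569 rad = 22.671°
Rodrigues: sinθ=0.38544, 1−cosθ=0.07727; R = I + sinθ·[k]× + (1−cosθ)·[k]×²:
    [+0.93832 -0.23749 +0.25132]
    [+0.18878 +0.96079 +0.20309]
    [-0.28970 -0.14311 +0.94636]
t = (-0.0564, -0.1096, 1.0175) m
M0: Pc = R·M0+t = (-0.14811, -0.04938, +1.02893); u = 578.7·(-0.14811)/1.02893 + 336.3 = 252.9974, v = 500.8·(-0.04938)/1.02893 + 239.1 = 215.0643
M1: Pc = R·M1+t = (-0.00174, -0.01993, +0.98374); u = 578.7·(-0.00174)/0.98374 + 336.3 = 335.2791, v = 500.8·(-0.01993)/0.98374 + 239.1 = 228.9524
M2: Pc = R·M2+t = (+0.03531, -0.16982, +1.00607); u = 578.7·(+0.03531)/1.00607 + 336.3 = 356.6123, v = 500.8·(-0.16982)/1.00607 + 239.1 = 154.5686
M3: Pc = R·M3+t = (-0.11106, -0.19927, +1.05126); u = 578.7·(-0.11106)/1.05126 + 336.3 = 275.1609, v = 500.8·(-0.19927)/1.05126 + 239.1 = 144.1732

c0=(253.00, 215.06) c1=(335.28, 228.95) c2=(356.61, 154.57) c3=(275.16, 144.17)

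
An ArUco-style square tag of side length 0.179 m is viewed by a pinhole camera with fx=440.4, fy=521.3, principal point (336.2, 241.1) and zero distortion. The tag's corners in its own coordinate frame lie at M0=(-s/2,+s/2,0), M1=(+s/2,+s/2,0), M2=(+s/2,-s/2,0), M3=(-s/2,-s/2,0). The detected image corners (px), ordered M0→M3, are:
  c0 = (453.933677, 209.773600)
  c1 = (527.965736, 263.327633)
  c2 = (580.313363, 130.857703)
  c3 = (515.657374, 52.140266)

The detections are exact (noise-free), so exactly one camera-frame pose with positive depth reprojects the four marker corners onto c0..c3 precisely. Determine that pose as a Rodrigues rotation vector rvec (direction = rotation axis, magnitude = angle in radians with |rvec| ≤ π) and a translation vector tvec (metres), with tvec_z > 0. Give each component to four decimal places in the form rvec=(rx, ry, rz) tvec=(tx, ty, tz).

rvec=(0.1460, -0.5864, 0.4117) tvec=(0.2497, -0.0839, 0.5907)

Intrinsics K: fx=440.4, fy=521.3, cx=336.2, cy=241.1
Marker side s = 0.179 m; corners in marker frame (Z=0):
  M0 = (-0.0895, +0.0895, 0)
  M1 = (+0.0895, +0.0895, 0)
  M2 = (+0.0895, -0.0895, 0)
  M3 = (-0.0895, -0.0895, 0)
Detected image corners:
  c0 = (453.933677, 209.773600) px
  c1 = (527.965736, 263.327633) px
  c2 = (580.313363, 130.857703) px
  c3 = (515.657374, 52.140266) px
Planar DLT: solve 8×8 A·h = b for H (H[2,2]=1):
  H  [+883.71895 -300.61718 +522.35447]
  H  [+525.97634 +809.31678 +167.04926]
  H  [+0.95531 +0.03037 +1.00000]
B = K⁻¹H; ‖b₁‖=1.692892, ‖b₂‖=1.692892; λ = 2/(‖b₁‖+‖b₂‖) = 0.590705, sign → tz>0 ⇒ λ=+0.590705
r₁ = λ·B[:,0] = (+0.75454,+0.33501,+0.56430); r₂ = λ·B[:,1] = (-0.41691,+0.90877,+0.01794)
r₃ = r₁×r₂ = (-0.50681,-0.24880,+0.82537); SVD([r₁ r₂ r₃]) → R = UVᵀ:
  R  [+0.75454 -0.41691 -0.50681]
  R  [+0.33501 +0.90877 -0.24880]
  R  [+0.56430 +0.01794 +0.82537]
t = (+0.24969, -0.08391, +0.59070) m
tr R = 2.488678; θ = arccos((tr R − 1)/2) = 0.731252 rad = 41.898°
axis k = ((R−Rᵀ)₃₂, (R−Rᵀ)₁₃, (R−Rᵀ)₂₁) / (2 sinθ) = (+0.199719, -0.801972, +0.562986)
rvec = θ·k = (+0.146045, -0.586443, +0.411685)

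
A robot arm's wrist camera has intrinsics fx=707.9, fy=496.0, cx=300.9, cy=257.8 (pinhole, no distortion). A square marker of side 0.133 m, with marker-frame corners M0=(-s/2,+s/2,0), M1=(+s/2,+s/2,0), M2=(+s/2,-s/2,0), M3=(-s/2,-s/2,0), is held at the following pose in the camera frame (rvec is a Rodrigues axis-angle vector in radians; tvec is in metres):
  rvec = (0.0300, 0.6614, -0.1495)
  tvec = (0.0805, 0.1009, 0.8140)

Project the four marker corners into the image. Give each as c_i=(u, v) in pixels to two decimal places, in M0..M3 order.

Intrinsics K: fx=707.9, fy=496.0, cx=300.9, cy=257.8
Marker side s = 0.133 m; corners in marker frame (Z=0):
  M0 = (-0.0665, +0.0665, 0)
  M1 = (+0.0665, +0.0665, 0)
  M2 = (+0.0665, -0.0665, 0)
  M3 = (-0.0665, -0.0665, 0)
rvec = (0.0300, 0.6614, -0.1495), |rvec| = θ = 0.67875 rad = 38.889°
Rodrigues: sinθ=0.62782, 1−cosθ=0.22164; R = I + sinθ·[k]× + (1−cosθ)·[k]×²:
    [+0.77879 +0.14783 +0.60961]
    [-0.12874 +0.98881 -0.07532]
    [-0.61393 -0.01982 +0.78911]
t = (0.0805, 0.1009, 0.8140) m
M0: Pc = R·M0+t = (+0.03854, +0.17522, +0.85351); u = 707.9·(+0.03854)/0.85351 + 300.9 = 332.8659, v = 496.0·(+0.17522)/0.85351 + 257.8 = 359.6241
M1: Pc = R·M1+t = (+0.14212, +0.15810, +0.77186); u = 707.9·(+0.14212)/0.77186 + 300.9 = 431.2442, v = 496.0·(+0.15810)/0.77186 + 257.8 = 359.3931
M2: Pc = R·M2+t = (+0.12246, +0.02658, +0.77449); u = 707.9·(+0.12246)/0.77449 + 300.9 = 412.8299, v = 496.0·(+0.02658)/0.77449 + 257.8 = 274.8242
M3: Pc = R·M3+t = (+0.01888, +0.04370, +0.85614); u = 707.9·(+0.01888)/0.85614 + 300.9 = 316.5107, v = 496.0·(+0.04370)/0.85614 + 257.8 = 283.1200

c0=(332.87, 359.62) c1=(431.24, 359.39) c2=(412.83, 274.82) c3=(316.51, 283.12)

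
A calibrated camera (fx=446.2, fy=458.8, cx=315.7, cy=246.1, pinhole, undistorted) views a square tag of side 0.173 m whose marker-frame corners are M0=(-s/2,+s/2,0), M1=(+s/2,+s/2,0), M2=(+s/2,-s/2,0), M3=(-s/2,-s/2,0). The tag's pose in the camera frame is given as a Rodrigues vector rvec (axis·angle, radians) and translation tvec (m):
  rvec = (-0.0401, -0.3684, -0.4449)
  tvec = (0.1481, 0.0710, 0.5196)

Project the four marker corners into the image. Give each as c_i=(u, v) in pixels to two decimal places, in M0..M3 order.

Intrinsics K: fx=446.2, fy=458.8, cx=315.7, cy=246.1
Marker side s = 0.173 m; corners in marker frame (Z=0):
  M0 = (-0.0865, +0.0865, 0)
  M1 = (+0.0865, +0.0865, 0)
  M2 = (+0.0865, -0.0865, 0)
  M3 = (-0.0865, -0.0865, 0)
rvec = (-0.0401, -0.3684, -0.4449), |rvec| = θ = 0.57902 rad = 33.175°
Rodrigues: sinθ=0.54720, 1−cosθ=0.16300; R = I + sinθ·[k]× + (1−cosθ)·[k]×²:
    [+0.83778 +0.42764 -0.33948]
    [-0.41327 +0.90298 +0.11758]
    [+0.35683 +0.04179 +0.93323]
t = (0.1481, 0.0710, 0.5196) m
M0: Pc = R·M0+t = (+0.11262, +0.18486, +0.49235); u = 446.2·(+0.11262)/0.49235 + 315.7 = 417.7660, v = 458.8·(+0.18486)/0.49235 + 246.1 = 418.3599
M1: Pc = R·M1+t = (+0.25756, +0.11336, +0.55408); u = 446.2·(+0.25756)/0.55408 + 315.7 = 523.1114, v = 458.8·(+0.11336)/0.55408 + 246.1 = 339.9666
M2: Pc = R·M2+t = (+0.18358, -0.04286, +0.54685); u = 446.2·(+0.18358)/0.54685 + 315.7 = 465.4891, v = 458.8·(-0.04286)/0.54685 + 246.1 = 210.1443
M3: Pc = R·M3+t = (+0.03864, +0.02864, +0.48512); u = 446.2·(+0.03864)/0.48512 + 315.7 = 351.2413, v = 458.8·(+0.02864)/0.48512 + 246.1 = 273.1860

c0=(417.77, 418.36) c1=(523.11, 339.97) c2=(465.49, 210.14) c3=(351.24, 273.19)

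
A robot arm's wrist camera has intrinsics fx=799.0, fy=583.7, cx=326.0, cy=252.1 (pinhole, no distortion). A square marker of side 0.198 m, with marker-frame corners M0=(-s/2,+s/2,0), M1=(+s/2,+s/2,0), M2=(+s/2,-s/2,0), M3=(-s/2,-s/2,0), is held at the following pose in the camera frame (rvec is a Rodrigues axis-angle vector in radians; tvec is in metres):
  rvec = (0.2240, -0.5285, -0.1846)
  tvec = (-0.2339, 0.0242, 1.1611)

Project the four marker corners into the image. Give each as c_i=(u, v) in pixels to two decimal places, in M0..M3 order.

Intrinsics K: fx=799.0, fy=583.7, cx=326.0, cy=252.1
Marker side s = 0.198 m; corners in marker frame (Z=0):
  M0 = (-0.0990, +0.0990, 0)
  M1 = (+0.0990, +0.0990, 0)
  M2 = (+0.0990, -0.0990, 0)
  M3 = (-0.0990, -0.0990, 0)
rvec = (0.2240, -0.5285, -0.1846), |rvec| = θ = 0.60296 rad = 34.547°
Rodrigues: sinθ=0.56709, 1−cosθ=0.17634; R = I + sinθ·[k]× + (1−cosθ)·[k]×²:
    [+0.84800 +0.11620 -0.51711]
    [-0.23104 +0.95913 -0.16335]
    [+0.47700 +0.25799 +0.84019]
t = (-0.2339, 0.0242, 1.1611) m
M0: Pc = R·M0+t = (-0.30635, +0.14203, +1.13942); u = 799.0·(-0.30635)/1.13942 + 326.0 = 111.1780, v = 583.7·(+0.14203)/1.13942 + 252.1 = 324.8574
M1: Pc = R·M1+t = (-0.13845, +0.09628, +1.23386); u = 799.0·(-0.13845)/1.23386 + 326.0 = 236.3486, v = 583.7·(+0.09628)/1.23386 + 252.1 = 297.6477
M2: Pc = R·M2+t = (-0.16145, -0.09363, +1.18278); u = 799.0·(-0.16145)/1.18278 + 326.0 = 216.9351, v = 583.7·(-0.09363)/1.18278 + 252.1 = 205.8953
M3: Pc = R·M3+t = (-0.32935, -0.04788, +1.08834); u = 799.0·(-0.32935)/1.08834 + 326.0 = 84.2047, v = 583.7·(-0.04788)/1.08834 + 252.1 = 226.4199

c0=(111.18, 324.86) c1=(236.35, 297.65) c2=(216.94, 205.90) c3=(84.20, 226.42)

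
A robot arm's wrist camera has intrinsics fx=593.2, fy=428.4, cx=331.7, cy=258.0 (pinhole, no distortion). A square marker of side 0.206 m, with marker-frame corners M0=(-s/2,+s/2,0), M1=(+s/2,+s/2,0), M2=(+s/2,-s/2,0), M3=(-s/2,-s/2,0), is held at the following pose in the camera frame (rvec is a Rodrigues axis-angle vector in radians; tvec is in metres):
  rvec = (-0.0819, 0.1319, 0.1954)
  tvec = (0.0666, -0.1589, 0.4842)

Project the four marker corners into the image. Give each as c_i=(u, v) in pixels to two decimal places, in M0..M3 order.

c0=(266.49, 190.38) c1=(519.15, 222.06) c2=(564.55, 42.22) c3=(316.35, 21.58)

Intrinsics K: fx=593.2, fy=428.4, cx=331.7, cy=258.0
Marker side s = 0.206 m; corners in marker frame (Z=0):
  M0 = (-0.1030, +0.1030, 0)
  M1 = (+0.1030, +0.1030, 0)
  M2 = (+0.1030, -0.1030, 0)
  M3 = (-0.1030, -0.1030, 0)
rvec = (-0.0819, 0.1319, 0.1954), |rvec| = θ = 0.24957 rad = 14.299°
Rodrigues: sinθ=0.24699, 1−cosθ=0.03098; R = I + sinθ·[k]× + (1−cosθ)·[k]×²:
    [+0.97235 -0.19875 +0.12257]
    [+0.18800 +0.97767 +0.09387]
    [-0.13850 -0.06823 +0.98801]
t = (0.0666, -0.1589, 0.4842) m
M0: Pc = R·M0+t = (-0.05402, -0.07756, +0.49144); u = 593.2·(-0.05402)/0.49144 + 331.7 = 266.4893, v = 428.4·(-0.07756)/0.49144 + 258.0 = 190.3850
M1: Pc = R·M1+t = (+0.14628, -0.03884, +0.46291); u = 593.2·(+0.14628)/0.46291 + 331.7 = 519.1544, v = 428.4·(-0.03884)/0.46291 + 258.0 = 222.0596
M2: Pc = R·M2+t = (+0.18722, -0.24024, +0.47696); u = 593.2·(+0.18722)/0.47696 + 331.7 = 564.5508, v = 428.4·(-0.24024)/0.47696 + 258.0 = 42.2244
M3: Pc = R·M3+t = (-0.01308, -0.27896, +0.50549); u = 593.2·(-0.01308)/0.50549 + 331.7 = 316.3492, v = 428.4·(-0.27896)/0.50549 + 258.0 = 21.5804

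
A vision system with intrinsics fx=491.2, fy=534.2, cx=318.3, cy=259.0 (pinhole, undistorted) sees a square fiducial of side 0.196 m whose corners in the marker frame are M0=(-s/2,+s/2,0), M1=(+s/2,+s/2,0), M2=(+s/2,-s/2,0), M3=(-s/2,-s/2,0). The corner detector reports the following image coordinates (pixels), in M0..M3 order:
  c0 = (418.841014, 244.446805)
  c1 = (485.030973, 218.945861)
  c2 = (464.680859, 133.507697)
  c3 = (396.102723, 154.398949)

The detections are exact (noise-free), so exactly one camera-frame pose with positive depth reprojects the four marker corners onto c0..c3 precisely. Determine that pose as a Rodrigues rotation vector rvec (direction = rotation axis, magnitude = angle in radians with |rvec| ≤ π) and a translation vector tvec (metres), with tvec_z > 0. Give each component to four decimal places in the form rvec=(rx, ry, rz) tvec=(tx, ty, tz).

Intrinsics K: fx=491.2, fy=534.2, cx=318.3, cy=259.0
Marker side s = 0.196 m; corners in marker frame (Z=0):
  M0 = (-0.0980, +0.0980, 0)
  M1 = (+0.0980, +0.0980, 0)
  M2 = (+0.0980, -0.0980, 0)
  M3 = (-0.0980, -0.0980, 0)
Detected image corners:
  c0 = (418.841014, 244.446805) px
  c1 = (485.030973, 218.945861) px
  c2 = (464.680859, 133.507697) px
  c3 = (396.102723, 154.398949) px
Planar DLT: solve 8×8 A·h = b for H (H[2,2]=1):
  H  [+472.22382 +148.44008 +442.21807]
  H  [-63.74835 +463.80694 +187.87092]
  H  [+0.29123 +0.08771 +1.00000]
B = K⁻¹H; ‖b₁‖=0.865840, ‖b₂‖=0.865840; λ = 2/(‖b₁‖+‖b₂‖) = 1.154947, sign → tz>0 ⇒ λ=+1.154947
r₁ = λ·B[:,0] = (+0.89237,-0.30090,+0.33635); r₂ = λ·B[:,1] = (+0.28338,+0.95364,+0.10130)
r₃ = r₁×r₂ = (-0.35124,+0.00492,+0.93627); SVD([r₁ r₂ r₃]) → R = UVᵀ:
  R  [+0.89237 +0.28338 -0.35124]
  R  [-0.30090 +0.95364 +0.00492]
  R  [+0.33635 +0.10130 +0.93627]
t = (+0.29137, -0.15378, +1.15495) m
tr R = 2.782283; θ = arccos((tr R − 1)/2) = 0.470942 rad = 26.983°
axis k = ((R−Rᵀ)₃₂, (R−Rᵀ)₁₃, (R−Rᵀ)₂₁) / (2 sinθ) = (+0.106211, -0.757725, -0.643872)
rvec = θ·k = (+0.050019, -0.356844, -0.303226)

rvec=(0.0500, -0.3568, -0.3032) tvec=(0.2914, -0.1538, 1.1549)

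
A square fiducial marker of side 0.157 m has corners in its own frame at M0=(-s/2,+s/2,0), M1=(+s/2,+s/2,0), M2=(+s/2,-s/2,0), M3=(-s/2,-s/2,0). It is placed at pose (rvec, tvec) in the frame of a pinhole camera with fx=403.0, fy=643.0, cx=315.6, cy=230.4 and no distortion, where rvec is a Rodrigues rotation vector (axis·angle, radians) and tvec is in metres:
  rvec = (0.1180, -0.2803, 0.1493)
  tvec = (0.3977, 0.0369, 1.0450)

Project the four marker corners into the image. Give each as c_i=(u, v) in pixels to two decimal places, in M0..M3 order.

Intrinsics K: fx=403.0, fy=643.0, cx=315.6, cy=230.4
Marker side s = 0.157 m; corners in marker frame (Z=0):
  M0 = (-0.0785, +0.0785, 0)
  M1 = (+0.0785, +0.0785, 0)
  M2 = (+0.0785, -0.0785, 0)
  M3 = (-0.0785, -0.0785, 0)
rvec = (0.1180, -0.2803, 0.1493), |rvec| = θ = 0.33880 rad = 19.412°
Rodrigues: sinθ=0.33235, 1−cosθ=0.05684; R = I + sinθ·[k]× + (1−cosθ)·[k]×²:
    [+0.95005 -0.16284 -0.26624]
    [+0.13008 +0.98207 -0.13648]
    [+0.28369 +0.09503 +0.95419]
t = (0.3977, 0.0369, 1.0450) m
M0: Pc = R·M0+t = (+0.31034, +0.10378, +1.03019); u = 403.0·(+0.31034)/1.03019 + 315.6 = 437.0011, v = 643.0·(+0.10378)/1.03019 + 230.4 = 295.1755
M1: Pc = R·M1+t = (+0.45950, +0.12420, +1.07473); u = 403.0·(+0.45950)/1.07473 + 315.6 = 487.9009, v = 643.0·(+0.12420)/1.07473 + 230.4 = 304.7096
M2: Pc = R·M2+t = (+0.48506, -0.02998, +1.05981); u = 403.0·(+0.48506)/1.05981 + 315.6 = 500.0481, v = 643.0·(-0.02998)/1.05981 + 230.4 = 212.2102
M3: Pc = R·M3+t = (+0.33590, -0.05040, +1.01527); u = 403.0·(+0.33590)/1.01527 + 315.6 = 448.9333, v = 643.0·(-0.05040)/1.01527 + 230.4 = 198.4781

c0=(437.00, 295.18) c1=(487.90, 304.71) c2=(500.05, 212.21) c3=(448.93, 198.48)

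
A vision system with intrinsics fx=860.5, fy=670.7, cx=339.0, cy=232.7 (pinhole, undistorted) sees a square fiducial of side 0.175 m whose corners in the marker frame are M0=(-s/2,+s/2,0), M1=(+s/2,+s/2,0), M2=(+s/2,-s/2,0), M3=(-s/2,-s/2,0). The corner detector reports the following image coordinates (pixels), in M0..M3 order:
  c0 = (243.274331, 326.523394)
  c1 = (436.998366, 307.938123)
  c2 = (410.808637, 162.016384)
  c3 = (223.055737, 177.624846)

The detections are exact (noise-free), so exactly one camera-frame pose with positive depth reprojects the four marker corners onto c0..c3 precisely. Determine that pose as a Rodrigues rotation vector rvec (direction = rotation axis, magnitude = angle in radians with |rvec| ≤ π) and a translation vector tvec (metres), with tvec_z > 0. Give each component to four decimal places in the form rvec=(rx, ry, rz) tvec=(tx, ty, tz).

Intrinsics K: fx=860.5, fy=670.7, cx=339.0, cy=232.7
Marker side s = 0.175 m; corners in marker frame (Z=0):
  M0 = (-0.0875, +0.0875, 0)
  M1 = (+0.0875, +0.0875, 0)
  M2 = (+0.0875, -0.0875, 0)
  M3 = (-0.0875, -0.0875, 0)
Detected image corners:
  c0 = (243.274331, 326.523394) px
  c1 = (436.998366, 307.938123) px
  c2 = (410.808637, 162.016384) px
  c3 = (223.055737, 177.624846) px
Planar DLT: solve 8×8 A·h = b for H (H[2,2]=1):
  H  [+1120.31224 +70.23360 +329.11996]
  H  [-74.82653 +795.94547 +242.22897]
  H  [+0.09333 -0.19024 +1.00000]
B = K⁻¹H; ‖b₁‖=1.276742, ‖b₂‖=1.276742; λ = 2/(‖b₁‖+‖b₂‖) = 0.783244, sign → tz>0 ⇒ λ=+0.783244
r₁ = λ·B[:,0] = (+0.99093,-0.11274,+0.07310); r₂ = λ·B[:,1] = (+0.12263,+0.98120,-0.14901)
r₃ = r₁×r₂ = (-0.05493,+0.15662,+0.98613); SVD([r₁ r₂ r₃]) → R = UVᵀ:
  R  [+0.99093 +0.12263 -0.05493]
  R  [-0.11274 +0.98120 +0.15662]
  R  [+0.07310 -0.14901 +0.98613]
t = (-0.00899, +0.01113, +0.78324) m
tr R = 2.958265; θ = arccos((tr R − 1)/2) = 0.204648 rad = 11.725°
axis k = ((R−Rᵀ)₃₂, (R−Rᵀ)₁₃, (R−Rᵀ)₂₁) / (2 sinθ) = (-0.751944, -0.314991, -0.579104)
rvec = θ·k = (-0.153884, -0.064462, -0.118513)

rvec=(-0.1539, -0.0645, -0.1185) tvec=(-0.0090, 0.0111, 0.7832)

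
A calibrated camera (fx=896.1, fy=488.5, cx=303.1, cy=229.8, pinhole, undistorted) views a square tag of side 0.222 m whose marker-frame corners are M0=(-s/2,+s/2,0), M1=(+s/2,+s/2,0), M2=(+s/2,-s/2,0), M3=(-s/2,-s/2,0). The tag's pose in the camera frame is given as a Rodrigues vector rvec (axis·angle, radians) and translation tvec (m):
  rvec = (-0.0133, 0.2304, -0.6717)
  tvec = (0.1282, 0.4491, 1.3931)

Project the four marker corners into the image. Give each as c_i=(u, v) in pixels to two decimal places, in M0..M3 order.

c0=(374.66, 439.82) c1=(487.95, 397.65) c2=(396.68, 333.72) c3=(287.86, 377.38)

Intrinsics K: fx=896.1, fy=488.5, cx=303.1, cy=229.8
Marker side s = 0.222 m; corners in marker frame (Z=0):
  M0 = (-0.1110, +0.1110, 0)
  M1 = (+0.1110, +0.1110, 0)
  M2 = (+0.1110, -0.1110, 0)
  M3 = (-0.1110, -0.1110, 0)
rvec = (-0.0133, 0.2304, -0.6717), |rvec| = θ = 0.71024 rad = 40.694°
Rodrigues: sinθ=0.65202, 1−cosθ=0.24180; R = I + sinθ·[k]× + (1−cosθ)·[k]×²:
    [+0.75829 +0.61517 +0.21579]
    [-0.61810 +0.78365 -0.06197]
    [-0.20723 -0.08639 +0.97447]
t = (0.1282, 0.4491, 1.3931) m
M0: Pc = R·M0+t = (+0.11231, +0.60469, +1.40651); u = 896.1·(+0.11231)/1.40651 + 303.1 = 374.6556, v = 488.5·(+0.60469)/1.40651 + 229.8 = 439.8182
M1: Pc = R·M1+t = (+0.28065, +0.46748, +1.36051); u = 896.1·(+0.28065)/1.36051 + 303.1 = 487.9528, v = 488.5·(+0.46748)/1.36051 + 229.8 = 397.6504
M2: Pc = R·M2+t = (+0.14409, +0.29351, +1.37969); u = 896.1·(+0.14409)/1.37969 + 303.1 = 396.6836, v = 488.5·(+0.29351)/1.37969 + 229.8 = 333.7202
M3: Pc = R·M3+t = (-0.02425, +0.43072, +1.42569); u = 896.1·(-0.02425)/1.42569 + 303.1 = 287.8557, v = 488.5·(+0.43072)/1.42569 + 229.8 = 377.3837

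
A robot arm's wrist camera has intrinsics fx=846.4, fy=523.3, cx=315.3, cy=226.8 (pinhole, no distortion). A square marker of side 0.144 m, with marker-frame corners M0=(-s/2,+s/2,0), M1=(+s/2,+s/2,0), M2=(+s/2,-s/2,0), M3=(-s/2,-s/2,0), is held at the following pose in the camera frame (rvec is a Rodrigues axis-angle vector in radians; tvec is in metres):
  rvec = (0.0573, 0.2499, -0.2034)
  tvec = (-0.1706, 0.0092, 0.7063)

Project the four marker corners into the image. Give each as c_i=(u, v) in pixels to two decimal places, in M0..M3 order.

Intrinsics K: fx=846.4, fy=523.3, cx=315.3, cy=226.8
Marker side s = 0.144 m; corners in marker frame (Z=0):
  M0 = (-0.0720, +0.0720, 0)
  M1 = (+0.0720, +0.0720, 0)
  M2 = (+0.0720, -0.0720, 0)
  M3 = (-0.0720, -0.0720, 0)
rvec = (0.0573, 0.2499, -0.2034), |rvec| = θ = 0.32727 rad = 18.751°
Rodrigues: sinθ=0.32146, 1−cosθ=0.05308; R = I + sinθ·[k]× + (1−cosθ)·[k]×²:
    [+0.94855 +0.20688 +0.23969]
    [-0.19269 +0.97787 -0.08147]
    [-0.25124 +0.03109 +0.96743]
t = (-0.1706, 0.0092, 0.7063) m
M0: Pc = R·M0+t = (-0.22400, +0.09348, +0.72663); u = 846.4·(-0.22400)/0.72663 + 315.3 = 54.3775, v = 523.3·(+0.09348)/0.72663 + 226.8 = 294.1225
M1: Pc = R·M1+t = (-0.08741, +0.06573, +0.69045); u = 846.4·(-0.08741)/0.69045 + 315.3 = 208.1485, v = 523.3·(+0.06573)/0.69045 + 226.8 = 276.6197
M2: Pc = R·M2+t = (-0.11720, -0.07508, +0.68597); u = 846.4·(-0.11720)/0.68597 + 315.3 = 170.6905, v = 523.3·(-0.07508)/0.68597 + 226.8 = 169.5241
M3: Pc = R·M3+t = (-0.25379, -0.04733, +0.72215); u = 846.4·(-0.25379)/0.72215 + 315.3 = 17.8426, v = 523.3·(-0.04733)/0.72215 + 226.8 = 192.5007

c0=(54.38, 294.12) c1=(208.15, 276.62) c2=(170.69, 169.52) c3=(17.84, 192.50)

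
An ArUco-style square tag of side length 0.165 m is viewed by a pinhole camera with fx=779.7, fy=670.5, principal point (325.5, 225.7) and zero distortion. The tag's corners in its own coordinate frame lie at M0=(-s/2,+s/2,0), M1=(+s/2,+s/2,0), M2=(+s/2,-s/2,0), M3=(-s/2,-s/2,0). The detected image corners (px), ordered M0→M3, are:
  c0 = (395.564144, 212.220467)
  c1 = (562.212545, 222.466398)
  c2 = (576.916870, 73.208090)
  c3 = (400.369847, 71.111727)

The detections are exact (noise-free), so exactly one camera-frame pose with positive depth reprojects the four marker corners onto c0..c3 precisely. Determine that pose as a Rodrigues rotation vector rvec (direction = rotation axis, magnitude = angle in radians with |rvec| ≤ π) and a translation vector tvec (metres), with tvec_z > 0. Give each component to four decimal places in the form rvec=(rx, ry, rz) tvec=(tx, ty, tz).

rvec=(0.2510, 0.2816, 0.0419) tvec=(0.1520, -0.0898, 0.7613)

Intrinsics K: fx=779.7, fy=670.5, cx=325.5, cy=225.7
Marker side s = 0.165 m; corners in marker frame (Z=0):
  M0 = (-0.0825, +0.0825, 0)
  M1 = (+0.0825, +0.0825, 0)
  M2 = (+0.0825, -0.0825, 0)
  M3 = (-0.0825, -0.0825, 0)
Detected image corners:
  c0 = (395.564144, 212.220467) px
  c1 = (562.212545, 222.466398) px
  c2 = (576.916870, 73.208090) px
  c3 = (400.369847, 71.111727) px
Planar DLT: solve 8×8 A·h = b for H (H[2,2]=1):
  H  [+867.81918 +101.14182 +481.12608]
  H  [-13.19942 +926.86990 +146.63464]
  H  [-0.35420 +0.32947 +1.00000]
B = K⁻¹H; ‖b₁‖=1.313469, ‖b₂‖=1.313469; λ = 2/(‖b₁‖+‖b₂‖) = 0.761342, sign → tz>0 ⇒ λ=+0.761342
r₁ = λ·B[:,0] = (+0.95997,+0.07579,-0.26967); r₂ = λ·B[:,1] = (-0.00596,+0.96801,+0.25084)
r₃ = r₁×r₂ = (+0.28005,-0.23919,+0.92971); SVD([r₁ r₂ r₃]) → R = UVᵀ:
  R  [+0.95997 -0.00596 +0.28005]
  R  [+0.07579 +0.96801 -0.23919]
  R  [-0.26967 +0.25084 +0.92971]
t = (+0.15196, -0.08978, +0.76134) m
tr R = 2.857684; θ = arccos((tr R − 1)/2) = 0.379521 rad = 21.745°
axis k = ((R−Rᵀ)₃₂, (R−Rᵀ)₁₃, (R−Rᵀ)₂₁) / (2 sinθ) = (+0.661354, +0.741916, +0.110323)
rvec = θ·k = (+0.250998, +0.281573, +0.041870)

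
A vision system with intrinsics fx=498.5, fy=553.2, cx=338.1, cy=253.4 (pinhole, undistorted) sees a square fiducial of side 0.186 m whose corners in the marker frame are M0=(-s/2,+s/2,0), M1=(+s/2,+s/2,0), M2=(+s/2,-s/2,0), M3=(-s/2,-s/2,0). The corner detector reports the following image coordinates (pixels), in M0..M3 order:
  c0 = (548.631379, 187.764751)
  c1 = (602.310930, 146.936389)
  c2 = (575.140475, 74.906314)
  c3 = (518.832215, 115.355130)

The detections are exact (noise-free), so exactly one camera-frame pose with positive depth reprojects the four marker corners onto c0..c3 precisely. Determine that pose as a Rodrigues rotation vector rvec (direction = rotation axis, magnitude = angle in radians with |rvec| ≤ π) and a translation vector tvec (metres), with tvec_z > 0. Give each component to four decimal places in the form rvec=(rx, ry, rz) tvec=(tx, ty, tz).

rvec=(0.1870, -0.2344, -0.5517) tvec=(0.5680, -0.2786, 1.2657)

Intrinsics K: fx=498.5, fy=553.2, cx=338.1, cy=253.4
Marker side s = 0.186 m; corners in marker frame (Z=0):
  M0 = (-0.0930, +0.0930, 0)
  M1 = (+0.0930, +0.0930, 0)
  M2 = (+0.0930, -0.0930, 0)
  M3 = (-0.0930, -0.0930, 0)
Detected image corners:
  c0 = (548.631379, 187.764751) px
  c1 = (602.310930, 146.936389) px
  c2 = (575.140475, 74.906314) px
  c3 = (518.832215, 115.355130) px
Planar DLT: solve 8×8 A·h = b for H (H[2,2]=1):
  H  [+370.66437 +258.37576 +561.81960]
  H  [-200.93803 +412.89453 +131.61791]
  H  [+0.13385 +0.18766 +1.00000]
B = K⁻¹H; ‖b₁‖=0.790107, ‖b₂‖=0.790107; λ = 2/(‖b₁‖+‖b₂‖) = 1.265652, sign → tz>0 ⇒ λ=+1.265652
r₁ = λ·B[:,0] = (+0.82619,-0.53732,+0.16941); r₂ = λ·B[:,1] = (+0.49491,+0.83586,+0.23751)
r₃ = r₁×r₂ = (-0.26922,-0.11239,+0.95650); SVD([r₁ r₂ r₃]) → R = UVᵀ:
  R  [+0.82619 +0.49491 -0.26922]
  R  [-0.53732 +0.83586 -0.11239]
  R  [+0.16941 +0.23751 +0.95650]
t = (+0.56801, -0.27862, +1.26565) m
tr R = 2.618542; θ = arccos((tr R − 1)/2) = 0.627886 rad = 35.975°
axis k = ((R−Rᵀ)₃₂, (R−Rᵀ)₁₃, (R−Rᵀ)₂₁) / (2 sinθ) = (+0.297818, -0.373345, -0.878589)
rvec = θ·k = (+0.186996, -0.234418, -0.551654)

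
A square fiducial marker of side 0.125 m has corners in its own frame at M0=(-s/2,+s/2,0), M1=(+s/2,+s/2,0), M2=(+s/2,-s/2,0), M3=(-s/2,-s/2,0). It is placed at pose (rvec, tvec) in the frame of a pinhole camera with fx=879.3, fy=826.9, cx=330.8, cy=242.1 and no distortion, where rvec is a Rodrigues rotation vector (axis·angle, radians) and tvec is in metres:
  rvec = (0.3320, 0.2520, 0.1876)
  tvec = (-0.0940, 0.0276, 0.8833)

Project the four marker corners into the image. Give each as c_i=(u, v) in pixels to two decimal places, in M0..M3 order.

c0=(175.43, 306.72) c1=(288.11, 334.41) c2=(304.09, 225.98) c3=(185.39, 200.22)

Intrinsics K: fx=879.3, fy=826.9, cx=330.8, cy=242.1
Marker side s = 0.125 m; corners in marker frame (Z=0):
  M0 = (-0.0625, +0.0625, 0)
  M1 = (+0.0625, +0.0625, 0)
  M2 = (+0.0625, -0.0625, 0)
  M3 = (-0.0625, -0.0625, 0)
rvec = (0.3320, 0.2520, 0.1876), |rvec| = θ = 0.45708 rad = 26.189°
Rodrigues: sinθ=0.44133, 1−cosθ=0.10265; R = I + sinθ·[k]× + (1−cosθ)·[k]×²:
    [+0.95150 -0.14003 +0.27392]
    [+0.22224 +0.92855 -0.29733]
    [-0.21271 +0.34379 +0.91464]
t = (-0.0940, 0.0276, 0.8833) m
M0: Pc = R·M0+t = (-0.16222, +0.07174, +0.91808); u = 879.3·(-0.16222)/0.91808 + 330.8 = 175.4318, v = 826.9·(+0.07174)/0.91808 + 242.1 = 306.7186
M1: Pc = R·M1+t = (-0.04328, +0.09952, +0.89149); u = 879.3·(-0.04328)/0.89149 + 330.8 = 288.1093, v = 826.9·(+0.09952)/0.89149 + 242.1 = 334.4136
M2: Pc = R·M2+t = (-0.02578, -0.01654, +0.84852); u = 879.3·(-0.02578)/0.84852 + 330.8 = 304.0855, v = 826.9·(-0.01654)/0.84852 + 242.1 = 225.9775
M3: Pc = R·M3+t = (-0.14472, -0.04432, +0.87511); u = 879.3·(-0.14472)/0.87511 + 330.8 = 185.3894, v = 826.9·(-0.04432)/0.87511 + 242.1 = 200.2172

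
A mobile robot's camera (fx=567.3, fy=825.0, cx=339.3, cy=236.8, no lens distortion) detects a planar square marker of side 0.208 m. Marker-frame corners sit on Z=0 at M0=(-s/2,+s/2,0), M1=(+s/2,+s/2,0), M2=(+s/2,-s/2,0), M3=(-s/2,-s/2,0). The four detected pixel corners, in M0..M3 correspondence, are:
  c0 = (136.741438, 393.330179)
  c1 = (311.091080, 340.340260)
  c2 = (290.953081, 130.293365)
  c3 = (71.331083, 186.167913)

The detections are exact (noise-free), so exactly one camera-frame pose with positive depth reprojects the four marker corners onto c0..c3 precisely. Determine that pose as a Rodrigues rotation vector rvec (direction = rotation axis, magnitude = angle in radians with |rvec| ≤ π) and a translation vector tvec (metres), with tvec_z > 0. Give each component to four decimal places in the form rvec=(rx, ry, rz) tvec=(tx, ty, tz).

rvec=(0.6934, -0.1901, -0.1377) tvec=(-0.1421, 0.0271, 0.6094)

Intrinsics K: fx=567.3, fy=825.0, cx=339.3, cy=236.8
Marker side s = 0.208 m; corners in marker frame (Z=0):
  M0 = (-0.1040, +0.1040, 0)
  M1 = (+0.1040, +0.1040, 0)
  M2 = (+0.1040, -0.1040, 0)
  M3 = (-0.1040, -0.1040, 0)
Detected image corners:
  c0 = (136.741438, 393.330179) px
  c1 = (311.091080, 340.340260) px
  c2 = (290.953081, 130.293365) px
  c3 = (71.331083, 186.167913) px
Planar DLT: solve 8×8 A·h = b for H (H[2,2]=1):
  H  [+977.57603 +417.81693 +207.03587]
  H  [-205.81385 +1281.17057 +273.42987]
  H  [+0.20994 +1.05934 +1.00000]
B = K⁻¹H; ‖b₁‖=1.640877, ‖b₂‖=1.640877; λ = 2/(‖b₁‖+‖b₂‖) = 0.609430, sign → tz>0 ⇒ λ=+0.609430
r₁ = λ·B[:,0] = (+0.97365,-0.18876,+0.12794); r₂ = λ·B[:,1] = (+0.06272,+0.76110,+0.64560)
r₃ = r₁×r₂ = (-0.21924,-0.62056,+0.75289); SVD([r₁ r₂ r₃]) → R = UVᵀ:
  R  [+0.97365 +0.06272 -0.21924]
  R  [-0.18876 +0.76110 -0.62056]
  R  [+0.12794 +0.64560 +0.75289]
t = (-0.14209, +0.02706, +0.60943) m
tr R = 2.487638; θ = arccos((tr R − 1)/2) = 0.732030 rad = 41.942°
axis k = ((R−Rᵀ)₃₂, (R−Rᵀ)₁₃, (R−Rᵀ)₂₁) / (2 sinθ) = (+0.947183, -0.259718, -0.188123)
rvec = θ·k = (+0.693367, -0.190122, -0.137712)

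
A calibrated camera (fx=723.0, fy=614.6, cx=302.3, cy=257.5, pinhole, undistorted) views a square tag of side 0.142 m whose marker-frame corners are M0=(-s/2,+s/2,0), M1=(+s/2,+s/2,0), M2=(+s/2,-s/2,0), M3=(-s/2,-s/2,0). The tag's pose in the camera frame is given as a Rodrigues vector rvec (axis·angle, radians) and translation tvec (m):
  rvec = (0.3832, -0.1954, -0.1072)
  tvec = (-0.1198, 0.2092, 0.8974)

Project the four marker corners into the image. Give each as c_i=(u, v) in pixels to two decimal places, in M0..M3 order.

Intrinsics K: fx=723.0, fy=614.6, cx=302.3, cy=257.5
Marker side s = 0.142 m; corners in marker frame (Z=0):
  M0 = (-0.0710, +0.0710, 0)
  M1 = (+0.0710, +0.0710, 0)
  M2 = (+0.0710, -0.0710, 0)
  M3 = (-0.0710, -0.0710, 0)
rvec = (0.3832, -0.1954, -0.1072), |rvec| = θ = 0.44330 rad = 25.399°
Rodrigues: sinθ=0.42892, 1−cosθ=0.09666; R = I + sinθ·[k]× + (1−cosθ)·[k]×²:
    [+0.97557 +0.06689 -0.20927]
    [-0.14055 +0.92212 -0.36047]
    [+0.16886 +0.38108 +0.90899]
t = (-0.1198, 0.2092, 0.8974) m
M0: Pc = R·M0+t = (-0.18432, +0.28465, +0.91247); u = 723.0·(-0.18432)/0.91247 + 302.3 = 156.2560, v = 614.6·(+0.28465)/0.91247 + 257.5 = 449.2283
M1: Pc = R·M1+t = (-0.04579, +0.26469, +0.93645); u = 723.0·(-0.04579)/0.93645 + 302.3 = 266.9506, v = 614.6·(+0.26469)/0.93645 + 257.5 = 431.2200
M2: Pc = R·M2+t = (-0.05528, +0.13375, +0.88233); u = 723.0·(-0.05528)/0.88233 + 302.3 = 256.9991, v = 614.6·(+0.13375)/0.88233 + 257.5 = 350.6654
M3: Pc = R·M3+t = (-0.19381, +0.15371, +0.85835); u = 723.0·(-0.19381)/0.85835 + 302.3 = 139.0481, v = 614.6·(+0.15371)/0.85835 + 257.5 = 367.5586

c0=(156.26, 449.23) c1=(266.95, 431.22) c2=(257.00, 350.67) c3=(139.05, 367.56)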